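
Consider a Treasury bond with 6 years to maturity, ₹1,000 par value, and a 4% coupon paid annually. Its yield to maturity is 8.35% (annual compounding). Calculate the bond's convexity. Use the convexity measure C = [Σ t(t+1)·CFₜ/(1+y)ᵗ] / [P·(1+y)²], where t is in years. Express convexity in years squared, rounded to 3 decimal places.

30.877

With y = 0.0835:
  t   CF        PV=CF/(1+0.0835)^t    t·PV        t(t+1)·PV
  1        40.00        36.9174        36.9174          73.8348
  2        40.00        34.0724        68.1447         204.4341
  3        40.00        31.4466        94.3397         377.3588
  4        40.00        29.0231       116.0925         580.4627
  5        40.00        26.7865       133.9323         803.5940
  6     1,040.00       642.7763     3,856.6577      26,996.6040
  Σ                    801.0222     4,306.0844      29,036.2884
P = 801.0222.
Convexity = Σ t(t+1)·PV / [P·(1+y)²] = 29,036.2884 / (801.0222 × 1.173972) = 30.87726.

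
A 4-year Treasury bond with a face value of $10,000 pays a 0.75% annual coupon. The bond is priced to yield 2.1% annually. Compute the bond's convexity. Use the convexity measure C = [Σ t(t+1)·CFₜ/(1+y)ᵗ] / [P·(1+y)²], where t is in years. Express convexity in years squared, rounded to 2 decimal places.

With y = 0.021:
  t   CF        PV=CF/(1+0.021)^t    t·PV        t(t+1)·PV
  1        75.00        73.4574        73.4574         146.9148
  2        75.00        71.9465       143.8930         431.6791
  3        75.00        70.4667       211.4002         845.6006
  4    10,075.00     9,271.3310    37,085.3240     185,426.6201
  Σ                  9,487.2016    37,514.0746     186,850.8146
P = 9,487.2016.
Convexity = Σ t(t+1)·PV / [P·(1+y)²] = 186,850.8146 / (9,487.2016 × 1.042441) = 18.89319.

18.89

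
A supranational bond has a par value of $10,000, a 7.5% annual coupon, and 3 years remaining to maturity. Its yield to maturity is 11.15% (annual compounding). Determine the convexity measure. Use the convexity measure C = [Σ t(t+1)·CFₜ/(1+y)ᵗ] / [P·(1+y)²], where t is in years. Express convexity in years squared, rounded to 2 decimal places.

8.79

With y = 0.1115:
  t   CF        PV=CF/(1+0.1115)^t    t·PV        t(t+1)·PV
  1       750.00       674.7638       674.7638       1,349.5277
  2       750.00       607.0750     1,214.1499       3,642.4498
  3    10,750.00     7,828.5272    23,485.5815      93,942.3260
  Σ                  9,110.3660    25,374.4953      98,934.3035
P = 9,110.3660.
Convexity = Σ t(t+1)·PV / [P·(1+y)²] = 98,934.3035 / (9,110.3660 × 1.235432) = 8.79007.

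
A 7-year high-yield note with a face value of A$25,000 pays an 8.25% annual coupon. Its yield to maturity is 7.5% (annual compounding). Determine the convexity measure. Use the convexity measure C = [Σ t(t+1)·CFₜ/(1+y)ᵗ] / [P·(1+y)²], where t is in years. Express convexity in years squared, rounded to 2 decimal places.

With y = 0.075:
  t   CF        PV=CF/(1+0.075)^t    t·PV        t(t+1)·PV
  1     2,062.50     1,918.6047     1,918.6047       3,837.2093
  2     2,062.50     1,784.7485     3,569.4970      10,708.4911
  3     2,062.50     1,660.2312     4,980.6935      19,922.7741
  4     2,062.50     1,544.4011     6,177.6044      30,888.0219
  5     2,062.50     1,436.6522     7,183.2609      43,099.5654
  6     2,062.50     1,336.4206     8,018.5238      56,129.6665
  7    27,062.50    16,312.0545   114,184.3815     913,475.0523
  Σ                 25,993.1127   146,032.5658   1,078,060.7806
P = 25,993.1127.
Convexity = Σ t(t+1)·PV / [P·(1+y)²] = 1,078,060.7806 / (25,993.1127 × 1.155625) = 35.88955.

35.89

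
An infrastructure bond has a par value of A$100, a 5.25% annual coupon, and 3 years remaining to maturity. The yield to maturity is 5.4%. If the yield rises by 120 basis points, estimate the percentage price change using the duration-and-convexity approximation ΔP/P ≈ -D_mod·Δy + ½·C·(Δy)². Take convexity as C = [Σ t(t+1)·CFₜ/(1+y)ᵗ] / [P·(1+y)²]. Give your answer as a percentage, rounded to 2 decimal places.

With y = 0.054:
  t   CF        PV=CF/(1+0.054)^t    t·PV        t(t+1)·PV
  1         5.25         4.9810         4.9810           9.9620
  2         5.25         4.7258         9.4517          28.3550
  3       105.25        89.8877       269.6631       1,078.6524
  Σ                     99.5946       284.0958       1,116.9694
P = 99.5946; D_Mac = 2.85252 yrs; D_mod = 2.70638 yrs; C = 10.09542.
Duration effect: -2.70638 × (+0.012) = -0.032477
Convexity effect: 0.5 × 10.09542 × (0.012)² = +0.0007269
ΔP/P ≈ -0.032477 + 0.0007269 = -0.031750 = -3.1750%.

-3.17%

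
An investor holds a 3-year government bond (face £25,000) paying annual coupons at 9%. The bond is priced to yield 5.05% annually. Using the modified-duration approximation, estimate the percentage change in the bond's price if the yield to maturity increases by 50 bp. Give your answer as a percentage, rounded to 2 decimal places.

Periodic yield y = 0.0505. Modified duration first:
  t   CF        PV=CF/(1+0.0505)^t    t·PV
  1     2,250.00     2,141.8372     2,141.8372
  2     2,250.00     2,038.8741     4,077.7482
  3    27,250.00    23,505.9786    70,517.9358
  Σ                 27,686.6899    76,737.5212
P = 27,686.6899; D_Mac = 2.77164 yrs; D_mod = 2.77164/(1+0.0505) = 2.63840 yrs.
ΔP/P ≈ -D_mod · Δy = -2.63840 × (+0.005) = -0.013192 = -1.3192%.

-1.32%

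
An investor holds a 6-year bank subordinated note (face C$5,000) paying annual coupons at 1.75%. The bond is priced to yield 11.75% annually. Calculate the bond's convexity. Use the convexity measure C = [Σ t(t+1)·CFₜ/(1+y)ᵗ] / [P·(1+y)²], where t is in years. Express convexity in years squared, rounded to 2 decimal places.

31.07

With y = 0.1175:
  t   CF        PV=CF/(1+0.1175)^t    t·PV        t(t+1)·PV
  1        87.50        78.2998        78.2998         156.5996
  2        87.50        70.0669       140.1338         420.4015
  3        87.50        62.6997       188.0991         752.3964
  4        87.50        56.1071       224.4285       1,122.1423
  5        87.50        50.2077       251.0385       1,506.2312
  6     5,087.50     2,612.2770    15,673.6622     109,715.6352
  Σ                  2,929.6582    16,555.6619     113,673.4061
P = 2,929.6582.
Convexity = Σ t(t+1)·PV / [P·(1+y)²] = 113,673.4061 / (2,929.6582 × 1.248806) = 31.07040.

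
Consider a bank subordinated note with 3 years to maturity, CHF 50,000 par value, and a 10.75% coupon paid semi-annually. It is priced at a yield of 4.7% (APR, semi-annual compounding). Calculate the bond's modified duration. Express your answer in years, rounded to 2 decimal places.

Periodic yield y = 0.0235. First find Macaulay duration:
  t   CF        PV=CF/(1+0.0235)^t    t·PV
  1     2,687.50     2,625.7938     2,625.7938
  2     2,687.50     2,565.5045     5,131.0090
  3     2,687.50     2,506.5994     7,519.7982
  4     2,687.50     2,449.0468     9,796.1872
  5     2,687.50     2,392.8156    11,964.0782
  6    52,687.50    45,833.2348   274,999.4089
  Σ                 58,372.9950   312,036.2753
P = 58,372.9950; Macaulay duration = 312,036.2753 / 58,372.9950 = 5.34556 half-year periods = 2.67278 years.
Modified duration = D_Mac / (1 + y) = 2.67278 / 1.0235 = 2.61141 years.

2.61 years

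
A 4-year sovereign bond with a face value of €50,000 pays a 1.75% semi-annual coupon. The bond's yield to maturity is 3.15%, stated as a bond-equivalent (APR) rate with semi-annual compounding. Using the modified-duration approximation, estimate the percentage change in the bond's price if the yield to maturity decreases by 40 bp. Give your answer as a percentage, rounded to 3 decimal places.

Periodic yield y = 0.01575. Modified duration first:
  t   CF        PV=CF/(1+0.01575)^t    t·PV
  1       437.50       430.7162       430.7162
  2       437.50       424.0376       848.0753
  3       437.50       417.4626     1,252.3878
  4       437.50       410.9895     1,643.9580
  5       437.50       404.6168     2,023.0840
  6       437.50       398.3429     2,390.0573
  7       437.50       392.1663     2,745.1639
  8    50,437.50    44,510.1342   356,081.0739
  Σ                 47,388.4661   367,414.5164
P = 47,388.4661; D_Mac = 7.75325 half-year periods = 3.87662 yrs; D_mod = 3.87662/(1+0.01575) = 3.81651 yrs.
ΔP/P ≈ -D_mod · Δy = -3.81651 × (-0.004) = +0.015266 = +1.5266%.

+1.527%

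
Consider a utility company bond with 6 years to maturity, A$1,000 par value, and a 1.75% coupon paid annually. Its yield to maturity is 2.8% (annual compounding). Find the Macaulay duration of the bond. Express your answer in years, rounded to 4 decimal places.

5.7388 years

Periodic yield y = 0.028. Discount each cash flow and weight by its year:
  t   CF        PV=CF/(1+0.028)^t    t·PV
  1        17.50        17.0233        17.0233
  2        17.50        16.5597        33.1194
  3        17.50        16.1086        48.3259
  4        17.50        15.6699        62.6795
  5        17.50        15.2431        76.2154
  6     1,017.50       862.1359     5,172.8154
  Σ                    942.7405     5,410.1789
Price P = Σ PV = 942.7405.
Macaulay duration = Σ(t·PV) / P = 5,410.1789 / 942.7405 = 5.73878 years.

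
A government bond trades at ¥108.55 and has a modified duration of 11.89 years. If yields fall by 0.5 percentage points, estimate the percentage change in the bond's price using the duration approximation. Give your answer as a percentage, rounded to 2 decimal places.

+5.95%

Duration approximation: ΔP/P ≈ -D_mod · Δy = -11.89 × (-0.005) = +0.059450.
As a percentage: +5.9450%.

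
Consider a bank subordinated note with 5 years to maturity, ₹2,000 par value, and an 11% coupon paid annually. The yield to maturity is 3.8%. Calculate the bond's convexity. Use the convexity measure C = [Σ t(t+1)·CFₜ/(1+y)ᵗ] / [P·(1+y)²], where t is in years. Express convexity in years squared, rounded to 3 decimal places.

22.134

With y = 0.038:
  t   CF        PV=CF/(1+0.038)^t    t·PV        t(t+1)·PV
  1       220.00       211.9461       211.9461         423.8921
  2       220.00       204.1869       408.3739       1,225.1217
  3       220.00       196.7119       590.1357       2,360.5427
  4       220.00       189.5105       758.0420       3,790.2099
  5     2,220.00     1,842.3248     9,211.6242      55,269.7451
  Σ                  2,644.6802    11,180.1218      63,069.5115
P = 2,644.6802.
Convexity = Σ t(t+1)·PV / [P·(1+y)²] = 63,069.5115 / (2,644.6802 × 1.077444) = 22.13358.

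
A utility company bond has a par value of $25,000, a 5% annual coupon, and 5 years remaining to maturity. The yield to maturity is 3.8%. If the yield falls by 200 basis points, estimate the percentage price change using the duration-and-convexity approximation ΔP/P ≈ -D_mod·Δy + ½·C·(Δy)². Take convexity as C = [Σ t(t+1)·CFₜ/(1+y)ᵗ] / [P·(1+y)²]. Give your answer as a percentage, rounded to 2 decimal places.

+9.28%

With y = 0.038:
  t   CF        PV=CF/(1+0.038)^t    t·PV        t(t+1)·PV
  1     1,250.00     1,204.2389     1,204.2389       2,408.4778
  2     1,250.00     1,160.1531     2,320.3062       6,960.9186
  3     1,250.00     1,117.6812     3,353.0437      13,412.1746
  4     1,250.00     1,076.7642     4,307.0567      21,535.2836
  5    26,250.00    21,784.2464   108,921.2319     653,527.3913
  Σ                 26,343.0838   120,105.8774     697,844.2459
P = 26,343.0838; D_Mac = 4.55929 yrs; D_mod = 4.39238 yrs; C = 24.58653.
Duration effect: -4.39238 × (-0.02) = +0.087848
Convexity effect: 0.5 × 24.58653 × (-0.02)² = +0.0049173
ΔP/P ≈ +0.087848 + 0.0049173 = +0.092765 = +9.2765%.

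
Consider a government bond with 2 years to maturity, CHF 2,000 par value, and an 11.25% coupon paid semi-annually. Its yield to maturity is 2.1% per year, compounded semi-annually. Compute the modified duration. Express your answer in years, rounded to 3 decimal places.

Periodic yield y = 0.0105. First find Macaulay duration:
  t   CF        PV=CF/(1+0.0105)^t    t·PV
  1       112.50       111.3310       111.3310
  2       112.50       110.1742       220.3484
  3       112.50       109.0294       327.0882
  4     2,112.50     2,026.0560     8,104.2240
  Σ                  2,356.5906     8,762.9916
P = 2,356.5906; Macaulay duration = 8,762.9916 / 2,356.5906 = 3.71850 half-year periods = 1.85925 years.
Modified duration = D_Mac / (1 + y) = 1.85925 / 1.0105 = 1.83993 years.

1.840 years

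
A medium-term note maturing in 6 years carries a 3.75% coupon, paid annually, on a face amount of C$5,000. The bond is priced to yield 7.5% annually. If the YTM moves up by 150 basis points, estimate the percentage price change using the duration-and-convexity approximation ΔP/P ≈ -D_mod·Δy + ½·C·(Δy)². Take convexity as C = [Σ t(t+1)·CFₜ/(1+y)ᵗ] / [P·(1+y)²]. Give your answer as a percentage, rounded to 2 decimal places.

-7.21%

With y = 0.075:
  t   CF        PV=CF/(1+0.075)^t    t·PV        t(t+1)·PV
  1       187.50       174.4186       174.4186         348.8372
  2       187.50       162.2499       324.4997         973.4992
  3       187.50       150.9301       452.7903       1,811.1613
  4       187.50       140.4001       561.6004       2,808.0020
  5       187.50       130.6047       653.0237       3,918.1423
  6     5,187.50     3,361.3004    20,167.8023     141,174.6158
  Σ                  4,119.9038    22,334.1350     151,034.2578
P = 4,119.9038; D_Mac = 5.42103 yrs; D_mod = 5.04282 yrs; C = 31.72280.
Duration effect: -5.04282 × (+0.015) = -0.075642
Convexity effect: 0.5 × 31.72280 × (0.015)² = +0.0035688
ΔP/P ≈ -0.075642 + 0.0035688 = -0.072074 = -7.2074%.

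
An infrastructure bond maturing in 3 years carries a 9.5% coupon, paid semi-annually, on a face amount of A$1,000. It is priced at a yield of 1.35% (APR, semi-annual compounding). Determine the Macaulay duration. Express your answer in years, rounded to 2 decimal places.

Periodic yield y = 0.00675. Discount each cash flow and weight by its period:
  t   CF        PV=CF/(1+0.00675)^t    t·PV
  1        47.50        47.1815        47.1815
  2        47.50        46.8652        93.7304
  3        47.50        46.5510       139.6529
  4        47.50        46.2389       184.9554
  5        47.50        45.9288       229.6442
  6     1,047.50     1,006.0607     6,036.3644
  Σ                  1,238.8261     6,731.5288
Price P = Σ PV = 1,238.8261.
Macaulay duration = Σ(t·PV) / P = 6,731.5288 / 1,238.8261 = 5.43380 half-year periods.
In years: 5.43380 / 2 = 2.71690 years.

2.72 years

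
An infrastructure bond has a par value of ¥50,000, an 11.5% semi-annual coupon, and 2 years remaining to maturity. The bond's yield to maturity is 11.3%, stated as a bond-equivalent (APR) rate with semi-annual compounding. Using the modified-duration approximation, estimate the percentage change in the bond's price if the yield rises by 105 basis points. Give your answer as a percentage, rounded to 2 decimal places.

Periodic yield y = 0.0565. Modified duration first:
  t   CF        PV=CF/(1+0.0565)^t    t·PV
  1     2,875.00     2,721.2494     2,721.2494
  2     2,875.00     2,575.7212     5,151.4423
  3     2,875.00     2,437.9755     7,313.9266
  4    52,875.00    42,439.7068   169,758.8272
  Σ                 50,174.6529   184,945.4456
P = 50,174.6529; D_Mac = 3.68603 half-year periods = 1.84302 yrs; D_mod = 1.84302/(1+0.0565) = 1.74445 yrs.
ΔP/P ≈ -D_mod · Δy = -1.74445 × (+0.0105) = -0.018317 = -1.8317%.

-1.83%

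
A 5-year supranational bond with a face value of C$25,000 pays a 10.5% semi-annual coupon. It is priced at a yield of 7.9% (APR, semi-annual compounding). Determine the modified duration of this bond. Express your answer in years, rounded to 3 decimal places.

3.915 years

Periodic yield y = 0.0395. First find Macaulay duration:
  t   CF        PV=CF/(1+0.0395)^t    t·PV
  1     1,312.50     1,262.6263     1,262.6263
  2     1,312.50     1,214.6477     2,429.2954
  3     1,312.50     1,168.4922     3,505.4767
  4     1,312.50     1,124.0907     4,496.3626
  5     1,312.50     1,081.3763     5,406.8815
  6     1,312.50     1,040.2850     6,241.7102
  7     1,312.50     1,000.7552     7,005.2864
  8     1,312.50       962.7275     7,701.8197
  9     1,312.50       926.1447     8,335.3027
  10   26,312.50    17,861.4691   178,614.6910
  Σ                 27,642.6147   224,999.4525
P = 27,642.6147; Macaulay duration = 224,999.4525 / 27,642.6147 = 8.13959 half-year periods = 4.06979 years.
Modified duration = D_Mac / (1 + y) = 4.06979 / 1.0395 = 3.91515 years.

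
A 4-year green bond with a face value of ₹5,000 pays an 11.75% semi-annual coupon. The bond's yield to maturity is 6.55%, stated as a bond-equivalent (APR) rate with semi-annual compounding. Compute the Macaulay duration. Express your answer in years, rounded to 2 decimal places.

3.37 years

Periodic yield y = 0.03275. Discount each cash flow and weight by its period:
  t   CF        PV=CF/(1+0.03275)^t    t·PV
  1       293.75       284.4348       284.4348
  2       293.75       275.4149       550.8298
  3       293.75       266.6811       800.0433
  4       293.75       258.2243     1,032.8971
  5       293.75       250.0356     1,250.1780
  6       293.75       242.1066     1,452.6397
  7       293.75       234.4291     1,641.0034
  8     5,293.75     4,090.7393    32,725.9141
  Σ                  5,902.0656    39,737.9402
Price P = Σ PV = 5,902.0656.
Macaulay duration = Σ(t·PV) / P = 39,737.9402 / 5,902.0656 = 6.73289 half-year periods.
In years: 6.73289 / 2 = 3.36644 years.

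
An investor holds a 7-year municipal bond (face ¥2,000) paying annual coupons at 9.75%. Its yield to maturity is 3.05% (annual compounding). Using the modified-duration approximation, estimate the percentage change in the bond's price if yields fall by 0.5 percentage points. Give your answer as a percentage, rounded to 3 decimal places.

Periodic yield y = 0.0305. Modified duration first:
  t   CF        PV=CF/(1+0.0305)^t    t·PV
  1       195.00       189.2285       189.2285
  2       195.00       183.6279       367.2558
  3       195.00       178.1930       534.5790
  4       195.00       172.9190       691.6759
  5       195.00       167.8010       839.0052
  6       195.00       162.8346       977.0075
  7     2,195.00     1,778.6830    12,450.7809
  Σ                  2,833.2870    16,049.5327
P = 2,833.2870; D_Mac = 5.66463 yrs; D_mod = 5.66463/(1+0.0305) = 5.49698 yrs.
ΔP/P ≈ -D_mod · Δy = -5.49698 × (-0.005) = +0.027485 = +2.7485%.

+2.748%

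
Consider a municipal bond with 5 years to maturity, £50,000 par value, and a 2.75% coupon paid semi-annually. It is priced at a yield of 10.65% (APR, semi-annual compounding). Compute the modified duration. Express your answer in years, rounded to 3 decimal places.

Periodic yield y = 0.05325. First find Macaulay duration:
  t   CF        PV=CF/(1+0.05325)^t    t·PV
  1       687.50       652.7415       652.7415
  2       687.50       619.7403     1,239.4807
  3       687.50       588.4076     1,765.2229
  4       687.50       558.6590     2,234.6362
  5       687.50       530.4145     2,652.0724
  6       687.50       503.5979     3,021.5873
  7       687.50       478.1371     3,346.9596
  8       687.50       453.9635     3,631.7082
  9       687.50       431.0121     3,879.1092
  10   50,687.50    30,170.7561   301,707.5607
  Σ                 34,987.4297   324,131.0785
P = 34,987.4297; Macaulay duration = 324,131.0785 / 34,987.4297 = 9.26422 half-year periods = 4.63211 years.
Modified duration = D_Mac / (1 + y) = 4.63211 / 1.05325 = 4.39792 years.

4.398 years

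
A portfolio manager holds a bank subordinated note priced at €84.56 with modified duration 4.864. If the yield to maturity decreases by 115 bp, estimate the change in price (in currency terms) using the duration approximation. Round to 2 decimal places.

+€4.73

Duration approximation: ΔP/P ≈ -D_mod · Δy = -4.864 × (-0.0115) = +0.055936.
ΔP ≈ 84.56 × (+0.055936) = +4.72994816.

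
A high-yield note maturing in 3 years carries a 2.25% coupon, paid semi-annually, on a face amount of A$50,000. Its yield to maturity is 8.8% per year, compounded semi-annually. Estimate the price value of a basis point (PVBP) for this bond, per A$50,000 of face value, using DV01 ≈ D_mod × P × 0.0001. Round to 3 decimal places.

A$11.567

Periodic yield y = 0.044.
  t   CF        PV=CF/(1+0.044)^t    t·PV
  1       562.50       538.7931       538.7931
  2       562.50       516.0853     1,032.1707
  3       562.50       494.3346     1,483.0039
  4       562.50       473.5006     1,894.0024
  5       562.50       453.5446     2,267.7232
  6    50,562.50    39,050.4054   234,302.4325
  Σ                 41,526.6637   241,518.1257
P = 41,526.6637; D_Mac = 5.81598 half-year periods = 2.90799 yrs; D_mod = 2.78543 yrs.
DV01 ≈ 2.78543 × 41,526.6637 × 0.0001 = 11.566960.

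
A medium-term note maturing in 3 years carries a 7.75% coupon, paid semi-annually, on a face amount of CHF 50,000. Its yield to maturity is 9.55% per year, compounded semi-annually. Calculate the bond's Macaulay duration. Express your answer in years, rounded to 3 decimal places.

2.726 years

Periodic yield y = 0.04775. Discount each cash flow and weight by its period:
  t   CF        PV=CF/(1+0.04775)^t    t·PV
  1     1,937.50     1,849.2007     1,849.2007
  2     1,937.50     1,764.9255     3,529.8510
  3     1,937.50     1,684.4910     5,053.4731
  4     1,937.50     1,607.7223     6,430.8892
  5     1,937.50     1,534.4522     7,672.2610
  6    51,937.50    39,258.6195   235,551.7171
  Σ                 47,699.4112   260,087.3920
Price P = Σ PV = 47,699.4112.
Macaulay duration = Σ(t·PV) / P = 260,087.3920 / 47,699.4112 = 5.45263 half-year periods.
In years: 5.45263 / 2 = 2.72632 years.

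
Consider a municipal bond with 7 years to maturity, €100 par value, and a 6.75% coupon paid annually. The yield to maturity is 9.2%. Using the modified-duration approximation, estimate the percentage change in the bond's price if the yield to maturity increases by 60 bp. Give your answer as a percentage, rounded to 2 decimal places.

-3.14%

Periodic yield y = 0.092. Modified duration first:
  t   CF        PV=CF/(1+0.092)^t    t·PV
  1         6.75         6.1813         6.1813
  2         6.75         5.6605        11.3211
  3         6.75         5.1837        15.5510
  4         6.75         4.7469        18.9877
  5         6.75         4.3470        21.7350
  6         6.75         3.9808        23.8847
  7       106.75        57.6513       403.5594
  Σ                     87.7516       501.2202
P = 87.7516; D_Mac = 5.71181 yrs; D_mod = 5.71181/(1+0.092) = 5.23059 yrs.
ΔP/P ≈ -D_mod · Δy = -5.23059 × (+0.006) = -0.031384 = -3.1384%.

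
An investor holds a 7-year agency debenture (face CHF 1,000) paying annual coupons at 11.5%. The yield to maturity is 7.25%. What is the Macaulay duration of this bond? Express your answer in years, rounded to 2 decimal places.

5.36 years

Periodic yield y = 0.0725. Discount each cash flow and weight by its year:
  t   CF        PV=CF/(1+0.0725)^t    t·PV
  1       115.00       107.2261       107.2261
  2       115.00        99.9777       199.9554
  3       115.00        93.2193       279.6580
  4       115.00        86.9178       347.6711
  5       115.00        81.0422       405.2111
  6       115.00        75.5638       453.3831
  7     1,115.00       683.1149     4,781.8043
  Σ                  1,227.0619     6,574.9091
Price P = Σ PV = 1,227.0619.
Macaulay duration = Σ(t·PV) / P = 6,574.9091 / 1,227.0619 = 5.35825 years.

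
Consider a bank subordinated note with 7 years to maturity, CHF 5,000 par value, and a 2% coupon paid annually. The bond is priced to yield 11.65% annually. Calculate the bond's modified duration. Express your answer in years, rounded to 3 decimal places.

5.757 years

Periodic yield y = 0.1165. First find Macaulay duration:
  t   CF        PV=CF/(1+0.1165)^t    t·PV
  1       100.00        89.5656        89.5656
  2       100.00        80.2200       160.4400
  3       100.00        71.8495       215.5485
  4       100.00        64.3525       257.4098
  5       100.00        57.6377       288.1883
  6       100.00        51.6235       309.7411
  7     5,100.00     2,358.0830    16,506.5809
  Σ                  2,773.3317    17,827.4742
P = 2,773.3317; Macaulay duration = 17,827.4742 / 2,773.3317 = 6.42818 years.
Modified duration = D_Mac / (1 + y) = 6.42818 / 1.1165 = 5.75744 years.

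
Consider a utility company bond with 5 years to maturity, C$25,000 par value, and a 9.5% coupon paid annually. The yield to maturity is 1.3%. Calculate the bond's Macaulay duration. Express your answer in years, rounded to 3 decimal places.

4.336 years

Periodic yield y = 0.013. Discount each cash flow and weight by its year:
  t   CF        PV=CF/(1+0.013)^t    t·PV
  1     2,375.00     2,344.5212     2,344.5212
  2     2,375.00     2,314.4336     4,628.8672
  3     2,375.00     2,284.7321     6,854.1962
  4     2,375.00     2,255.4117     9,021.6469
  5    27,375.00    25,662.9691   128,314.8455
  Σ                 34,862.0677   151,164.0770
Price P = Σ PV = 34,862.0677.
Macaulay duration = Σ(t·PV) / P = 151,164.0770 / 34,862.0677 = 4.33606 years.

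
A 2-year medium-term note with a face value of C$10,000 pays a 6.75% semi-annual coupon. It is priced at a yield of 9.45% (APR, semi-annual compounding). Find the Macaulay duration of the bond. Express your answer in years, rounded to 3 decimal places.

Periodic yield y = 0.04725. Discount each cash flow and weight by its period:
  t   CF        PV=CF/(1+0.04725)^t    t·PV
  1       337.50       322.2726       322.2726
  2       337.50       307.7323       615.4645
  3       337.50       293.8480       881.5439
  4    10,337.50     8,594.3700    34,377.4800
  Σ                  9,518.2228    36,196.7610
Price P = Σ PV = 9,518.2228.
Macaulay duration = Σ(t·PV) / P = 36,196.7610 / 9,518.2228 = 3.80289 half-year periods.
In years: 3.80289 / 2 = 1.90145 years.

1.901 years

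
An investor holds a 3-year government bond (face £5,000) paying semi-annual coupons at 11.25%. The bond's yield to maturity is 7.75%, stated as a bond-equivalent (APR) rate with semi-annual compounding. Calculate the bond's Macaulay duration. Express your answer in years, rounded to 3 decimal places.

2.646 years

Periodic yield y = 0.03875. Discount each cash flow and weight by its period:
  t   CF        PV=CF/(1+0.03875)^t    t·PV
  1       281.25       270.7581       270.7581
  2       281.25       260.6576       521.3153
  3       281.25       250.9339       752.8018
  4       281.25       241.5730       966.2920
  5       281.25       232.5612     1,162.8062
  6     5,281.25     4,204.0755    25,224.4529
  Σ                  5,460.5594    28,898.4264
Price P = Σ PV = 5,460.5594.
Macaulay duration = Σ(t·PV) / P = 28,898.4264 / 5,460.5594 = 5.29221 half-year periods.
In years: 5.29221 / 2 = 2.64610 years.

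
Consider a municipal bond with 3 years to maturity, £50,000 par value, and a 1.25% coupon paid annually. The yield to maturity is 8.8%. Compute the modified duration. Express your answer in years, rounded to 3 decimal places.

Periodic yield y = 0.088. First find Macaulay duration:
  t   CF        PV=CF/(1+0.088)^t    t·PV
  1       625.00       574.4485       574.4485
  2       625.00       527.9858     1,055.9716
  3    50,625.00    39,307.7649   117,923.2948
  Σ                 40,410.1992   119,553.7149
P = 40,410.1992; Macaulay duration = 119,553.7149 / 40,410.1992 = 2.95850 years.
Modified duration = D_Mac / (1 + y) = 2.95850 / 1.088 = 2.71921 years.

2.719 years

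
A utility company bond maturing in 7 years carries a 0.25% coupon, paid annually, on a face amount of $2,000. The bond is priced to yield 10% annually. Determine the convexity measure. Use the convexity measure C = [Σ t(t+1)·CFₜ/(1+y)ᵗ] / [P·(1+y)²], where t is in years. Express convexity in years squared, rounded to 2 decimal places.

45.60

With y = 0.1:
  t   CF        PV=CF/(1+0.1)^t    t·PV        t(t+1)·PV
  1         5.00         4.5455         4.5455           9.0909
  2         5.00         4.1322         8.2645          24.7934
  3         5.00         3.7566        11.2697          45.0789
  4         5.00         3.4151        13.6603          68.3013
  5         5.00         3.1046        15.5230          93.1382
  6         5.00         2.8224        16.9342         118.5395
  7     2,005.00     1,028.8820     7,202.1742      57,617.3935
  Σ                  1,050.6583     7,272.3713      57,976.3358
P = 1,050.6583.
Convexity = Σ t(t+1)·PV / [P·(1+y)²] = 57,976.3358 / (1,050.6583 × 1.210000) = 45.60410.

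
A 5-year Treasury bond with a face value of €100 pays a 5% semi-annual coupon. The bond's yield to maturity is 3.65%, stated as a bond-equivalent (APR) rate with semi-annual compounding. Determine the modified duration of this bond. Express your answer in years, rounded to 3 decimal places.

4.423 years

Periodic yield y = 0.01825. First find Macaulay duration:
  t   CF        PV=CF/(1+0.01825)^t    t·PV
  1         2.50         2.4552         2.4552
  2         2.50         2.4112         4.8224
  3         2.50         2.3680         7.1039
  4         2.50         2.3255         9.3021
  5         2.50         2.2839        11.4193
  6         2.50         2.2429        13.4575
  7         2.50         2.2027        15.4190
  8         2.50         2.1632        17.3059
  9         2.50         2.1245        19.1202
  10      102.50        85.5421       855.4205
  Σ                    106.1191       955.8261
P = 106.1191; Macaulay duration = 955.8261 / 106.1191 = 9.00710 half-year periods = 4.50355 years.
Modified duration = D_Mac / (1 + y) = 4.50355 / 1.01825 = 4.42284 years.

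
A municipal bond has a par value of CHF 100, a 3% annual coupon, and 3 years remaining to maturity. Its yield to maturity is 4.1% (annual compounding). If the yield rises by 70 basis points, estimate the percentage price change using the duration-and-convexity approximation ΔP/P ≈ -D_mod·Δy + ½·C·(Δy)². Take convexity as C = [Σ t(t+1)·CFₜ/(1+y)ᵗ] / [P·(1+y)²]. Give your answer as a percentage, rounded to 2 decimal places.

With y = 0.041:
  t   CF        PV=CF/(1+0.041)^t    t·PV        t(t+1)·PV
  1         3.00         2.8818         2.8818           5.7637
  2         3.00         2.7683         5.5367          16.6101
  3       103.00        91.3030       273.9090       1,095.6360
  Σ                     96.9532       282.3275       1,118.0097
P = 96.9532; D_Mac = 2.91200 yrs; D_mod = 2.79731 yrs; C = 10.64099.
Duration effect: -2.79731 × (+0.007) = -0.019581
Convexity effect: 0.5 × 10.64099 × (0.007)² = +0.0002607
ΔP/P ≈ -0.019581 + 0.0002607 = -0.019320 = -1.9320%.

-1.93%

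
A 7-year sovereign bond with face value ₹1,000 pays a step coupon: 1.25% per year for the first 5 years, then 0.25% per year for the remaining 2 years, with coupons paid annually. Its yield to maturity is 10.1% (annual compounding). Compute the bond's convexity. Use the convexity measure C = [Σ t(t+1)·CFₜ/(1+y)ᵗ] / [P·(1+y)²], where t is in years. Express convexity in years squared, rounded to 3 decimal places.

43.150

With y = 0.101:
  t   CF        PV=CF/(1+0.101)^t    t·PV        t(t+1)·PV
  1        12.50        11.3533        11.3533          22.7066
  2        12.50        10.3118        20.6236          61.8709
  3        12.50         9.3659        28.0976         112.3904
  4        12.50         8.5067        34.0268         170.1339
  5        12.50         7.7263        38.6317         231.7900
  6         2.50         1.4035         8.4211          58.9475
  7     1,002.50       511.1792     3,578.2542      28,626.0335
  Σ                    559.8467     3,719.4083      29,283.8728
P = 559.8467.
Convexity = Σ t(t+1)·PV / [P·(1+y)²] = 29,283.8728 / (559.8467 × 1.212201) = 43.15039.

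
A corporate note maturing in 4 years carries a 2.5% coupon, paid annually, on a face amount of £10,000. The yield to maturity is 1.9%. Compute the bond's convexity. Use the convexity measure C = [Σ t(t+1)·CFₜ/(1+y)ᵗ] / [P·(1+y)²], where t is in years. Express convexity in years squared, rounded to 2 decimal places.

With y = 0.019:
  t   CF        PV=CF/(1+0.019)^t    t·PV        t(t+1)·PV
  1       250.00       245.3386       245.3386         490.6771
  2       250.00       240.7641       481.5281       1,444.5843
  3       250.00       236.2748       708.8245       2,835.2979
  4    10,250.00     9,506.6418    38,026.5671     190,132.8355
  Σ                 10,229.0192    39,462.2583     194,903.3949
P = 10,229.0192.
Convexity = Σ t(t+1)·PV / [P·(1+y)²] = 194,903.3949 / (10,229.0192 × 1.038361) = 18.35004.

18.35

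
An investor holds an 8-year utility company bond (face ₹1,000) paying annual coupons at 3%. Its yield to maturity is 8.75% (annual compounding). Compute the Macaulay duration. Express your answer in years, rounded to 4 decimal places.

7.0279 years

Periodic yield y = 0.0875. Discount each cash flow and weight by its year:
  t   CF        PV=CF/(1+0.0875)^t    t·PV
  1        30.00        27.5862        27.5862
  2        30.00        25.3666        50.7333
  3        30.00        23.3256        69.9769
  4        30.00        21.4489        85.7954
  5        30.00        19.7231        98.6154
  6        30.00        18.1362       108.8170
  7        30.00        16.6769       116.7386
  8     1,030.00       526.5057     4,212.0458
  Σ                    678.7693     4,770.3087
Price P = Σ PV = 678.7693.
Macaulay duration = Σ(t·PV) / P = 4,770.3087 / 678.7693 = 7.02788 years.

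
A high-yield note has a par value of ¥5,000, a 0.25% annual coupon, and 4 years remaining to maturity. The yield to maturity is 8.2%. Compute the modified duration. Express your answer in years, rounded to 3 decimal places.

Periodic yield y = 0.082. First find Macaulay duration:
  t   CF        PV=CF/(1+0.082)^t    t·PV
  1        12.50        11.5527        11.5527
  2        12.50        10.6772        21.3543
  3        12.50         9.8680        29.6039
  4     5,012.50     3,657.1716    14,628.6865
  Σ                  3,689.2694    14,691.1975
P = 3,689.2694; Macaulay duration = 14,691.1975 / 3,689.2694 = 3.98214 years.
Modified duration = D_Mac / (1 + y) = 3.98214 / 1.082 = 3.68035 years.

3.680 years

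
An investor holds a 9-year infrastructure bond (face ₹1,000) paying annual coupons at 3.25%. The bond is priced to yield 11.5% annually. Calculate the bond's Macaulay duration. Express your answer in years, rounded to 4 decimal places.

7.4924 years

Periodic yield y = 0.115. Discount each cash flow and weight by its year:
  t   CF        PV=CF/(1+0.115)^t    t·PV
  1        32.50        29.1480        29.1480
  2        32.50        26.1417        52.2834
  3        32.50        23.4455        70.3364
  4        32.50        21.0273        84.1093
  5        32.50        18.8586        94.2929
  6        32.50        16.9135       101.4812
  7        32.50        15.1691       106.1836
  8        32.50        13.6046       108.8365
  9     1,032.50       387.6290     3,488.6609
  Σ                    551.9372     4,135.3321
Price P = Σ PV = 551.9372.
Macaulay duration = Σ(t·PV) / P = 4,135.3321 / 551.9372 = 7.49240 years.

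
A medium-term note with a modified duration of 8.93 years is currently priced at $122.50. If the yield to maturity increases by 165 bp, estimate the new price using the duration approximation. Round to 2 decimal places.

Duration approximation: ΔP/P ≈ -D_mod · Δy = -8.93 × (+0.0165) = -0.147345.
New price ≈ 122.50 × (1 - 0.147345) = 104.4502375.

$104.45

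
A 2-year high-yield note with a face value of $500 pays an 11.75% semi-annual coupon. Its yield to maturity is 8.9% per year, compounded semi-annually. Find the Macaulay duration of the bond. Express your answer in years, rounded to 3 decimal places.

Periodic yield y = 0.0445. Discount each cash flow and weight by its period:
  t   CF        PV=CF/(1+0.0445)^t    t·PV
  1       29.375        28.1235        28.1235
  2       29.375        26.9253        53.8507
  3       29.375        25.7782        77.3346
  4      529.375       444.7640     1,779.0561
  Σ                    525.5911     1,938.3648
Price P = Σ PV = 525.5911.
Macaulay duration = Σ(t·PV) / P = 1,938.3648 / 525.5911 = 3.68797 half-year periods.
In years: 3.68797 / 2 = 1.84399 years.

1.844 years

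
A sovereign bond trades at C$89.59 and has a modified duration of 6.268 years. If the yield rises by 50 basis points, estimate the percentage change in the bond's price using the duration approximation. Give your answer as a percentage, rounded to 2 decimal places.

-3.13%

Duration approximation: ΔP/P ≈ -D_mod · Δy = -6.268 × (+0.005) = -0.031340.
As a percentage: -3.1340%.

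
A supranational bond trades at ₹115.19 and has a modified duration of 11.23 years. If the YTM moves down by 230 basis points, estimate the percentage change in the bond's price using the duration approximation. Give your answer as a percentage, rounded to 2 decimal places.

Duration approximation: ΔP/P ≈ -D_mod · Δy = -11.23 × (-0.023) = +0.258290.
As a percentage: +25.8290%.

+25.83%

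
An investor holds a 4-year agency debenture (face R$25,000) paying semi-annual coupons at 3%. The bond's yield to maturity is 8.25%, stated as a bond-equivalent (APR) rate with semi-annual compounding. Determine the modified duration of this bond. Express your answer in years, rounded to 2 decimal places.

3.62 years

Periodic yield y = 0.04125. First find Macaulay duration:
  t   CF        PV=CF/(1+0.04125)^t    t·PV
  1       375.00       360.1441       360.1441
  2       375.00       345.8766       691.7533
  3       375.00       332.1744       996.5233
  4       375.00       319.0151     1,276.0603
  5       375.00       306.3770     1,531.8851
  6       375.00       294.2396     1,765.4378
  7       375.00       282.5831     1,978.0816
  8    25,375.00    18,363.9430   146,911.5438
  Σ                 20,604.3530   155,511.4294
P = 20,604.3530; Macaulay duration = 155,511.4294 / 20,604.3530 = 7.54750 half-year periods = 3.77375 years.
Modified duration = D_Mac / (1 + y) = 3.77375 / 1.04125 = 3.62425 years.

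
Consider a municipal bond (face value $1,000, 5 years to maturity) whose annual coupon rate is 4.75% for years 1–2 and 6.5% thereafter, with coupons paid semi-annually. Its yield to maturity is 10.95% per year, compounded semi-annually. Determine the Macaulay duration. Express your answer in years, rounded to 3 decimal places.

4.389 years

Periodic yield y = 0.05475. Discount each cash flow and weight by its period:
  t   CF        PV=CF/(1+0.05475)^t    t·PV
  1        23.75        22.5172        22.5172
  2        23.75        21.3484        42.6967
  3        23.75        20.2402        60.7206
  4        23.75        19.1896        76.7583
  5        32.50        24.8964       124.4818
  6        32.50        23.6040       141.6242
  7        32.50        22.3788       156.6515
  8        32.50        21.2172       169.7372
  9        32.50        20.1158       181.0423
  10    1,032.50       605.8913     6,058.9130
  Σ                    801.3988     7,035.1429
Price P = Σ PV = 801.3988.
Macaulay duration = Σ(t·PV) / P = 7,035.1429 / 801.3988 = 8.77858 half-year periods.
In years: 8.77858 / 2 = 4.38929 years.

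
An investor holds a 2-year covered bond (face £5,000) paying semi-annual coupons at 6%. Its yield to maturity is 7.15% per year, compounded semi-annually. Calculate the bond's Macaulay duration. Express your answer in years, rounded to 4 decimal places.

1.9133 years

Periodic yield y = 0.03575. Discount each cash flow and weight by its period:
  t   CF        PV=CF/(1+0.03575)^t    t·PV
  1       150.00       144.8226       144.8226
  2       150.00       139.8239       279.6478
  3       150.00       134.9977       404.9932
  4     5,150.00     4,474.9425    17,899.7701
  Σ                  4,894.5867    18,729.2336
Price P = Σ PV = 4,894.5867.
Macaulay duration = Σ(t·PV) / P = 18,729.2336 / 4,894.5867 = 3.82652 half-year periods.
In years: 3.82652 / 2 = 1.91326 years.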